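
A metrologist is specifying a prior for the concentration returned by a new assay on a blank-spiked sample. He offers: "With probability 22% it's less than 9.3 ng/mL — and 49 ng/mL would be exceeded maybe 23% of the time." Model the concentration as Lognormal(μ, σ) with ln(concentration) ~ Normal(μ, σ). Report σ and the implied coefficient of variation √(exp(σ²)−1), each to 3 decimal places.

If T ~ Lognormal(μ,σ) then ln T ~ Normal(μ,σ), so the p-quantile of ln T is μ + z_p·σ.
ln(9.3) = 2.23 and ln(49) = 3.892; z_{0.22} = -0.7722, z_{0.77} = 0.7388.
σ = (3.892 − 2.23)/(0.7388 − (-0.7722)) = 1.100.
μ = 2.23 − (-0.7722)·1.100 = 3.079.
CV = √(exp(σ²)−1) = √(exp(1.2095)−1) = 1.534.

σ ≈ 1.100, CV ≈ 1.534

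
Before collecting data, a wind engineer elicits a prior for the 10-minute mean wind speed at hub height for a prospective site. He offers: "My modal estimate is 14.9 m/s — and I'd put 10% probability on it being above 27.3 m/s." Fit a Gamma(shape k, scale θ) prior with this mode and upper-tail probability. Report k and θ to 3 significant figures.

Gamma(k,θ) with k>1 has mode (k−1)θ, so θ = 14.9/(k−1).
Need P(X < 27.3) = 0.9 with θ tied to k this way. Start at k = 2, θ = 14.9: P(X<27.3) ≈ 0.547.
Too low — raise k to concentrate. Iterating converges to k ≈ 6.2.
Then θ = 14.9/(6.2−1) ≈ 2.87.

k ≈ 6.2, θ ≈ 2.87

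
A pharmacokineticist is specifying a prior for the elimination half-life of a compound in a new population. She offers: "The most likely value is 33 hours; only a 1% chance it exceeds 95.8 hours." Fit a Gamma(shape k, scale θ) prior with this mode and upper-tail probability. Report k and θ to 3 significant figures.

k ≈ 4.99, θ ≈ 8.26

Gamma(k,θ) with k>1 has mode (k−1)θ, so θ = 33/(k−1).
Need P(X < 95.8) = 0.99 with θ tied to k this way. Start at k = 2, θ = 33: P(X<95.8) ≈ 0.786.
Too low — raise k to concentrate. Iterating converges to k ≈ 4.99.
Then θ = 33/(4.99−1) ≈ 8.26.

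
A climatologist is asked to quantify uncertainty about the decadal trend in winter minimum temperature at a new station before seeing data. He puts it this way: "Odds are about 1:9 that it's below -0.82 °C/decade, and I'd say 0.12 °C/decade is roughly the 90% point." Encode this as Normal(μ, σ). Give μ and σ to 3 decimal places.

μ = -0.350, σ = 0.367

The p-quantile of Normal(μ,σ) is μ + z_p·σ, with z_{0.1} = -1.282 and z_{0.9} = 1.282.
Eliminate σ: μ = (z₂·x₁ − z₁·x₂)/(z₂ − z₁) = (1.282·-0.82 − (-1.282)·0.12)/2.563 = -0.350.
Then σ = (x₂ − x₁)/(z₂ − z₁) = (0.12 − -0.82)/2.563 = 0.367.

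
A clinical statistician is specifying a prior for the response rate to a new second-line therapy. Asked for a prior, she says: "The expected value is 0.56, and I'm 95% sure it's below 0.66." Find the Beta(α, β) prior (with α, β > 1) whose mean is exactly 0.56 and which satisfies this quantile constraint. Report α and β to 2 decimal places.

With mean 0.56 fixed, write α = 0.56s, β = 0.44s where s = α+β.
Need P(θ < 0.66) = 0.95 under Beta(0.56s, 0.44s). Normal approximation: (q−m)/√(m(1−m)/s) ≈ z_{0.95} = 1.64, so s ≈ 0.56·0.44·(1.64)²/(0.66−0.56)² = 66.7.
At s = 66.7: P(θ<0.66) ≈ 0.953. Adjusting to match 0.95 gives s ≈ 64.38.
So α = 0.56·64.38 ≈ 36.05, β = 0.44·64.38 ≈ 28.33.

α ≈ 36.05, β ≈ 28.33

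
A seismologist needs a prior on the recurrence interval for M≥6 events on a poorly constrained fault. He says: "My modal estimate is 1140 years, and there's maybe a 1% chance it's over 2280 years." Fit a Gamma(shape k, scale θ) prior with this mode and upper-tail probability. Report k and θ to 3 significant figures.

k ≈ 11.2, θ ≈ 112

Gamma(k,θ) with k>1 has mode (k−1)θ, so θ = 1140/(k−1).
Need P(X < 2280) = 0.99 with θ tied to k this way. Start at k = 2, θ = 1140: P(X<2280) ≈ 0.594.
Too low — raise k to concentrate. Iterating converges to k ≈ 11.2.
Then θ = 1140/(11.2−1) ≈ 112.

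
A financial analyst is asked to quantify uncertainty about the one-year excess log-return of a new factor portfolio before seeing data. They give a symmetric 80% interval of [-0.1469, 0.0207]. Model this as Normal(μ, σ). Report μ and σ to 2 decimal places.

μ = -0.06, σ = 0.07

A symmetric 80% interval runs μ ± z·σ with z = 1.282.
Half-width = 0.0838, so σ = 0.0838/1.282 = 0.07.
μ is the interval midpoint, -0.06.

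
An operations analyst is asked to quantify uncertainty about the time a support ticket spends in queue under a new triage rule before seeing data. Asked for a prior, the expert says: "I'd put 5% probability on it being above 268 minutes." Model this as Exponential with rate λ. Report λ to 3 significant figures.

P(T > 268.0) = e^(−λ·268.0) = 0.05, so λ = −ln(0.05)/268.0 = 0.0112.

λ ≈ 0.0112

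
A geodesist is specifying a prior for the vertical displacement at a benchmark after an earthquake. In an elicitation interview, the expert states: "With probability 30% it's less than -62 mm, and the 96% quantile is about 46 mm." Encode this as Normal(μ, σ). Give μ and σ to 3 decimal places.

The p-quantile of Normal(μ,σ) is μ + z_p·σ, with z_{0.3} = -0.5244 and z_{0.96} = 1.751.
Eliminate σ: μ = (z₂·x₁ − z₁·x₂)/(z₂ − z₁) = (1.751·-62 − (-0.5244)·46)/2.275 = -37.106.
Then σ = (x₂ − x₁)/(z₂ − z₁) = (46 − -62)/2.275 = 47.471.

μ = -37.106, σ = 47.471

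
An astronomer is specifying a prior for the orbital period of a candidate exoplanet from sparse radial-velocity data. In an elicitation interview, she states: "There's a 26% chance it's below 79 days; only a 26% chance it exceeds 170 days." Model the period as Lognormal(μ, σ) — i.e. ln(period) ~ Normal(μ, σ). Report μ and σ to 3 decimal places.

If T ~ Lognormal(μ,σ) then ln T ~ Normal(μ,σ), so the p-quantile of ln T is μ + z_p·σ.
ln(79) = 4.369 and ln(170) = 5.136; z_{0.26} = -0.6433, z_{0.74} = 0.6433.
σ = (5.136 − 4.369)/(0.6433 − (-0.6433)) = 0.596.
μ = 4.369 − (-0.6433)·0.596 = 4.753.

μ ≈ 4.753, σ ≈ 0.596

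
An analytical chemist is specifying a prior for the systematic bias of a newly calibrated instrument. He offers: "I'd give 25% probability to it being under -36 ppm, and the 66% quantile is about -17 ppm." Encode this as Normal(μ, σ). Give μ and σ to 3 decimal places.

μ = -24.210, σ = 17.480

For Normal(μ,σ), the p-quantile is μ + z_p·σ. Here z_{0.25} = -0.6745, z_{0.66} = 0.4125.
So -36 = μ − 0.6745σ and -17 = μ + 0.4125σ.
Subtracting: σ = (-17 − -36)/(0.4125 − (-0.6745)) = 17.480.
Then μ = -36 − (-0.6745)·17.480 = -24.210.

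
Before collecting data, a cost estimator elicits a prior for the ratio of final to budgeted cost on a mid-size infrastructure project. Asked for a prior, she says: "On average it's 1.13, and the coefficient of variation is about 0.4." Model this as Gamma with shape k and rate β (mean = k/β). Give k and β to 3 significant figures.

k ≈ 6.25, β ≈ 5.53

For Gamma(k, rate β): mean = k/β, variance = k/β², so CV = 1/√k.
CV = 0.4, hence k = 1/CV² = 6.25.
Then β = k/mean = 6.25/1.13 = 5.53.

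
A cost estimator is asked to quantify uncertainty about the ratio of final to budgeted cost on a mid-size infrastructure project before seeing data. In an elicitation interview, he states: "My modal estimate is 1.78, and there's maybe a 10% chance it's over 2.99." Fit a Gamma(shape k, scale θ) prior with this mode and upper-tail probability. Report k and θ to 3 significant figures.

Gamma(k,θ) with k>1 has mode (k−1)θ, so θ = 1.78/(k−1).
Need P(X < 2.99) = 0.9 with θ tied to k this way. Start at k = 2, θ = 1.78: P(X<2.99) ≈ 0.500.
Too low — raise k to concentrate. Iterating converges to k ≈ 8.03.
Then θ = 1.78/(8.03−1) ≈ 0.253.

k ≈ 8.03, θ ≈ 0.253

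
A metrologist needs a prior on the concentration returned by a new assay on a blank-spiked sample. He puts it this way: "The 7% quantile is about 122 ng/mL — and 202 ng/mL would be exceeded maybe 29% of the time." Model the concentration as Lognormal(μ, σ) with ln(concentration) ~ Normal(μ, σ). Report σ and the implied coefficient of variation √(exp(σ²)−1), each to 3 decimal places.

σ ≈ 0.248, CV ≈ 0.252

If T ~ Lognormal(μ,σ) then ln T ~ Normal(μ,σ), so the p-quantile of ln T is μ + z_p·σ.
ln(122) = 4.804 and ln(202) = 5.308; z_{0.07} = -1.476, z_{0.71} = 0.5534.
σ = (5.308 − 4.804)/(0.5534 − (-1.476)) = 0.248.
μ = 4.804 − (-1.476)·0.248 = 5.171.
CV = √(exp(σ²)−1) = √(exp(0.0618)−1) = 0.252.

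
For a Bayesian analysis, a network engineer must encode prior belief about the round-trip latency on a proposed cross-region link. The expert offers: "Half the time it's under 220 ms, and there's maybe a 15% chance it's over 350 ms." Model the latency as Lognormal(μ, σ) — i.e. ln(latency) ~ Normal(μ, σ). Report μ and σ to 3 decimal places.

μ ≈ 5.394, σ ≈ 0.448

If T ~ Lognormal(μ,σ) then ln T ~ Normal(μ,σ), so the p-quantile of ln T is μ + z_p·σ.
ln(220) = 5.394 and ln(350) = 5.858; z_{0.5} = 0, z_{0.85} = 1.036.
σ = (5.858 − 5.394)/(1.036 − (0)) = 0.448.
μ = 5.394 − (0)·0.448 = 5.394.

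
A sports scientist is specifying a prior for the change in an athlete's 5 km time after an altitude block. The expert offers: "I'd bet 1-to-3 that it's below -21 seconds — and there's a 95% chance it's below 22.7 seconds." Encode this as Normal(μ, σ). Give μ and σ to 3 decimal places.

μ = -8.292, σ = 18.842

For Normal(μ,σ), the p-quantile is μ + z_p·σ. Here z_{0.25} = -0.6745, z_{0.95} = 1.645.
So -21 = μ − 0.6745σ and 22.7 = μ + 1.645σ.
Subtracting: σ = (22.7 − -21)/(1.645 − (-0.6745)) = 18.842.
Then μ = -21 − (-0.6745)·18.842 = -8.292.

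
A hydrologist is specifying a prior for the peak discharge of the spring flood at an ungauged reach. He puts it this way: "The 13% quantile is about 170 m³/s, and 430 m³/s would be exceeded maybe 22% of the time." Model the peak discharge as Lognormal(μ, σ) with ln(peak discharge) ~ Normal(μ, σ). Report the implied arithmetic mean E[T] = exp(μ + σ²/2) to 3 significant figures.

E[T] ≈ 332 m³/s

If T ~ Lognormal(μ,σ) then ln T ~ Normal(μ,σ), so the p-quantile of ln T is μ + z_p·σ.
ln(170) = 5.136 and ln(430) = 6.064; z_{0.13} = -1.126, z_{0.78} = 0.7722.
σ = (6.064 − 5.136)/(0.7722 − (-1.126)) = 0.489.
μ = 5.136 − (-1.126)·0.489 = 5.686.
E[T] = exp(μ + σ²/2) = exp(5.686 + 0.1195) = 332 m³/s.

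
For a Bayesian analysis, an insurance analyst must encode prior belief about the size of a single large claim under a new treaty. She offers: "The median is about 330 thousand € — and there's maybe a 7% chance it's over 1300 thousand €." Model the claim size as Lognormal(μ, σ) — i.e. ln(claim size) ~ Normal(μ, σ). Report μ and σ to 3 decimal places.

If T ~ Lognormal(μ,σ) then ln T ~ Normal(μ,σ), so the p-quantile of ln T is μ + z_p·σ.
ln(330) = 5.799 and ln(1300) = 7.17; z_{0.5} = 0, z_{0.93} = 1.476.
σ = (7.17 − 5.799)/(1.476 − (0)) = 0.929.
μ = 5.799 − (0)·0.929 = 5.799.

μ ≈ 5.799, σ ≈ 0.929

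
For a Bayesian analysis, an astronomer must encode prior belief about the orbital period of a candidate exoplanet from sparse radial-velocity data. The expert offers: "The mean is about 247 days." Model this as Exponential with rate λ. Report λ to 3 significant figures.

Exponential mean = 1/λ, so λ = 1/247.0 = 0.00405.

λ ≈ 0.00405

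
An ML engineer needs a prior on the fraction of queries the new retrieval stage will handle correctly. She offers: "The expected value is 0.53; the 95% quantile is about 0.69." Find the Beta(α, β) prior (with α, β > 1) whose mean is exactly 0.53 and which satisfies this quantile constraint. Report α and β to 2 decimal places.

α ≈ 13.24, β ≈ 11.74

With mean 0.53 fixed, write α = 0.53s, β = 0.47s where s = α+β.
Need P(θ < 0.69) = 0.95 under Beta(0.53s, 0.47s). Normal approximation: (q−m)/√(m(1−m)/s) ≈ z_{0.95} = 1.64, so s ≈ 0.53·0.47·(1.64)²/(0.69−0.53)² = 26.3.
At s = 26.3: P(θ<0.69) ≈ 0.954. Adjusting to match 0.95 gives s ≈ 24.98.
So α = 0.53·24.98 ≈ 13.24, β = 0.47·24.98 ≈ 11.74.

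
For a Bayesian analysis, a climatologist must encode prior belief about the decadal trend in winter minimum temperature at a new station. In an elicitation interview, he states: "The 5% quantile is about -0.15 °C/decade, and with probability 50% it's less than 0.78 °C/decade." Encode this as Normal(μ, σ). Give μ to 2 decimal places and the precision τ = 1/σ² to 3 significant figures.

For Normal(μ,σ), the p-quantile is μ + z_p·σ. Here z_{0.05} = -1.645, z_{0.5} = 0.
So -0.15 = μ − 1.645σ and 0.78 = μ + 0σ.
Subtracting: σ = (0.78 − -0.15)/(0 − (-1.645)) = 0.57.
Then μ = -0.15 − (-1.645)·0.57 = 0.78.
Precision τ = 1/σ² = 1/0.5654² = 3.13.

μ = 0.78, τ = 3.13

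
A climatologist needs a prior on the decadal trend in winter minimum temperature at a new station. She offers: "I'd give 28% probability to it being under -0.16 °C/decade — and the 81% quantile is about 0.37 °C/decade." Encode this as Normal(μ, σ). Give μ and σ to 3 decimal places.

μ = 0.051, σ = 0.363

The p-quantile of Normal(μ,σ) is μ + z_p·σ, with z_{0.28} = -0.5828 and z_{0.81} = 0.8779.
Eliminate σ: μ = (z₂·x₁ − z₁·x₂)/(z₂ − z₁) = (0.8779·-0.16 − (-0.5828)·0.37)/1.461 = 0.051.
Then σ = (x₂ − x₁)/(z₂ − z₁) = (0.37 − -0.16)/1.461 = 0.363.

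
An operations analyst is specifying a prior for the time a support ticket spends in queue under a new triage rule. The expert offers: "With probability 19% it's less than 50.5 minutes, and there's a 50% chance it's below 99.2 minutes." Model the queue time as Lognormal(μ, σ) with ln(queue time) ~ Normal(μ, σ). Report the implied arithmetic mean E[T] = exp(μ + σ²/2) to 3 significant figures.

If T ~ Lognormal(μ,σ) then ln T ~ Normal(μ,σ), so the p-quantile of ln T is μ + z_p·σ.
ln(50.5) = 3.922 and ln(99.2) = 4.597; z_{0.19} = -0.8779, z_{0.5} = 0.
σ = (4.597 − 3.922)/(0 − (-0.8779)) = 0.769.
μ = 3.922 − (-0.8779)·0.769 = 4.597.
E[T] = exp(μ + σ²/2) = exp(4.597 + 0.2957) = 133 minutes.

E[T] ≈ 133 minutes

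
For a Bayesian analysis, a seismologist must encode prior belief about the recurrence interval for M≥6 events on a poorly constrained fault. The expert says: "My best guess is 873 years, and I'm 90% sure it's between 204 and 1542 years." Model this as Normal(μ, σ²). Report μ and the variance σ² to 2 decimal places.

A symmetric 90% interval runs μ ± z·σ with z = 1.645.
Half-width = 669, so σ = 669/1.645 = 406.723 and σ² = 165423.70.
μ is the stated best guess, 873.00.

μ = 873.00, σ² = 165423.70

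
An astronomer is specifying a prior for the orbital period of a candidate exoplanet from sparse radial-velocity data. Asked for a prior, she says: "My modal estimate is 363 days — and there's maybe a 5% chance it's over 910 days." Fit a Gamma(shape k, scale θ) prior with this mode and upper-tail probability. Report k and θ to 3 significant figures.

k ≈ 4.21, θ ≈ 113

Gamma(k,θ) with k>1 has mode (k−1)θ, so θ = 363/(k−1).
Need P(X < 910) = 0.95 with θ tied to k this way. Start at k = 2, θ = 363: P(X<910) ≈ 0.714.
Too low — raise k to concentrate. Iterating converges to k ≈ 4.21.
Then θ = 363/(4.21−1) ≈ 113.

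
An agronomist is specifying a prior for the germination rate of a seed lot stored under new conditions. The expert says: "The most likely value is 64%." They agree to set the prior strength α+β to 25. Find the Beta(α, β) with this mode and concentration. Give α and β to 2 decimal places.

α = 15.72, β = 9.28

For α,β > 1 the Beta mode is (α−1)/(α+β−2). With α+β = 25, the mode is (α−1)/23.
Set (α−1)/23 = 0.64 → α = 1 + 0.64·23 = 15.72.
β = 25 − α = 9.28.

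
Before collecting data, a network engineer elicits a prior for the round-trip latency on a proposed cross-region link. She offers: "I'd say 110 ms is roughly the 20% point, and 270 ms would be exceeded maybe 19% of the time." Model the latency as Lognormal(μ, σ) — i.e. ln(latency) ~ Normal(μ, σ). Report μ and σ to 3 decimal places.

μ ≈ 5.140, σ ≈ 0.522

If T ~ Lognormal(μ,σ) then ln T ~ Normal(μ,σ), so the p-quantile of ln T is μ + z_p·σ.
ln(110) = 4.7 and ln(270) = 5.598; z_{0.2} = -0.8416, z_{0.81} = 0.8779.
σ = (5.598 − 4.7)/(0.8779 − (-0.8416)) = 0.522.
μ = 4.7 − (-0.8416)·0.522 = 5.140.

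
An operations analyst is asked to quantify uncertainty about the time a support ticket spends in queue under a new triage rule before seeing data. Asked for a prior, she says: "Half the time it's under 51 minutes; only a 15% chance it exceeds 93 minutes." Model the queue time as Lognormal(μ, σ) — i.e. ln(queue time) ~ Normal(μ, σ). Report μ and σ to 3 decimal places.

If T ~ Lognormal(μ,σ) then ln T ~ Normal(μ,σ), so the p-quantile of ln T is μ + z_p·σ.
ln(51) = 3.932 and ln(93) = 4.533; z_{0.5} = 0, z_{0.85} = 1.036.
σ = (4.533 − 3.932)/(1.036 − (0)) = 0.580.
μ = 3.932 − (0)·0.580 = 3.932.

μ ≈ 3.932, σ ≈ 0.580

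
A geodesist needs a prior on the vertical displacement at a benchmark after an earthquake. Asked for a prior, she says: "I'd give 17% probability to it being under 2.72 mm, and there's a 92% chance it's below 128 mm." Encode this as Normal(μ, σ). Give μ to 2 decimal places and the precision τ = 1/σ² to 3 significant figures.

For Normal(μ,σ), the p-quantile is μ + z_p·σ. Here z_{0.17} = -0.9542, z_{0.92} = 1.405.
So 2.72 = μ − 0.9542σ and 128 = μ + 1.405σ.
Subtracting: σ = (128 − 2.72)/(1.405 − (-0.9542)) = 53.10.
Then μ = 2.72 − (-0.9542)·53.10 = 53.39.
Precision τ = 1/σ² = 1/53.1² = 0.000355.

μ = 53.39, τ = 0.000355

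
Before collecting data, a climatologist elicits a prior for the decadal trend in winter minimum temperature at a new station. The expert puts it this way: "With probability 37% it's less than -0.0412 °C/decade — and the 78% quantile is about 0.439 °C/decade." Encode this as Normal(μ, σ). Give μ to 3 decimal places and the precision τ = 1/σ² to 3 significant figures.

For Normal(μ,σ), the p-quantile is μ + z_p·σ. Here z_{0.37} = -0.3319, z_{0.78} = 0.7722.
So -0.0412 = μ − 0.3319σ and 0.439 = μ + 0.7722σ.
Subtracting: σ = (0.439 − -0.0412)/(0.7722 − (-0.3319)) = 0.435.
Then μ = -0.0412 − (-0.3319)·0.435 = 0.103.
Precision τ = 1/σ² = 1/0.4349² = 5.29.

μ = 0.103, τ = 5.29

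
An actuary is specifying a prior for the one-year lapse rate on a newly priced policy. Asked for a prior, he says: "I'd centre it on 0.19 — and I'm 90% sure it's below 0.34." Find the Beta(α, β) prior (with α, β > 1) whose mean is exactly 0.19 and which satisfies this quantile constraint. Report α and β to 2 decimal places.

With mean 0.19 fixed, write α = 0.19s, β = 0.81s where s = α+β.
Need P(θ < 0.34) = 0.9 under Beta(0.19s, 0.81s). Normal approximation: (q−m)/√(m(1−m)/s) ≈ z_{0.9} = 1.28, so s ≈ 0.19·0.81·(1.28)²/(0.34−0.19)² = 11.2.
At s = 11.2: P(θ<0.34) ≈ 0.893. Adjusting to match 0.9 gives s ≈ 12.13.
So α = 0.19·12.13 ≈ 2.30, β = 0.81·12.13 ≈ 9.82.

α ≈ 2.30, β ≈ 9.82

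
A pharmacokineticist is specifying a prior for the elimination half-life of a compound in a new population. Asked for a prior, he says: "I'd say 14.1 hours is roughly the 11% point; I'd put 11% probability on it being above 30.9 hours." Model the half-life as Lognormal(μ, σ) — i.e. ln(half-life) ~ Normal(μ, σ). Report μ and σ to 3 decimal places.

μ ≈ 3.038, σ ≈ 0.320

If T ~ Lognormal(μ,σ) then ln T ~ Normal(μ,σ), so the p-quantile of ln T is μ + z_p·σ.
ln(14.1) = 2.646 and ln(30.9) = 3.431; z_{0.11} = -1.227, z_{0.89} = 1.227.
σ = (3.431 − 2.646)/(1.227 − (-1.227)) = 0.320.
μ = 2.646 − (-1.227)·0.320 = 3.038.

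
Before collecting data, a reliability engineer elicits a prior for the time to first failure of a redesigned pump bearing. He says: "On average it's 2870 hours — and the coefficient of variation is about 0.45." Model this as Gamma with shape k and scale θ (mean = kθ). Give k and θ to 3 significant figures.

k ≈ 4.94, θ ≈ 581

For Gamma(k, scale θ): mean = kθ, variance = kθ², so CV = 1/√k.
CV = 0.45, hence k = 1/CV² = 4.94.
Then θ = mean/k = 2870/4.94 = 581.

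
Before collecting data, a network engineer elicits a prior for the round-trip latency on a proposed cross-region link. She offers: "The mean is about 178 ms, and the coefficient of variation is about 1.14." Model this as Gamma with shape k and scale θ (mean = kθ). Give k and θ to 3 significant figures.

k ≈ 0.769, θ ≈ 231

For Gamma(k, scale θ): mean = kθ, variance = kθ², so CV = 1/√k.
CV = 1.14, hence k = 1/CV² = 0.769.
Then θ = mean/k = 178/0.769 = 231.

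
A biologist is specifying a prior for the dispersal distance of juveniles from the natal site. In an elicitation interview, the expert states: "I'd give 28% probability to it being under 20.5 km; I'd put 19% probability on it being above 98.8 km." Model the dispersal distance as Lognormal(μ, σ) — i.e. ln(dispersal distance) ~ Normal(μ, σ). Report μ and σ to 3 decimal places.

If T ~ Lognormal(μ,σ) then ln T ~ Normal(μ,σ), so the p-quantile of ln T is μ + z_p·σ.
ln(20.5) = 3.02 and ln(98.8) = 4.593; z_{0.28} = -0.5828, z_{0.81} = 0.8779.
σ = (4.593 − 3.02)/(0.8779 − (-0.5828)) = 1.077.
μ = 3.02 − (-0.5828)·1.077 = 3.648.

μ ≈ 3.648, σ ≈ 1.077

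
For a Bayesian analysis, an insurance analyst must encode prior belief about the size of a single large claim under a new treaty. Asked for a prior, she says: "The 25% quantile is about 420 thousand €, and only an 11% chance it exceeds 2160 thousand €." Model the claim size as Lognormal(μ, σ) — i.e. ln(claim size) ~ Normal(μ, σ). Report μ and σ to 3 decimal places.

If T ~ Lognormal(μ,σ) then ln T ~ Normal(μ,σ), so the p-quantile of ln T is μ + z_p·σ.
ln(420) = 6.04 and ln(2160) = 7.678; z_{0.25} = -0.6745, z_{0.89} = 1.227.
σ = (7.678 − 6.04)/(1.227 − (-0.6745)) = 0.861.
μ = 6.04 − (-0.6745)·0.861 = 6.621.

μ ≈ 6.621, σ ≈ 0.861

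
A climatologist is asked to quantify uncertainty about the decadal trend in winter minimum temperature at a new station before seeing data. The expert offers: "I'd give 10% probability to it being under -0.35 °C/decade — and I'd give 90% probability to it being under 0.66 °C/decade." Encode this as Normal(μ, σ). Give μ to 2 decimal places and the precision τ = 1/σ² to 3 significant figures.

For Normal(μ,σ), the p-quantile is μ + z_p·σ. Here z_{0.1} = -1.282, z_{0.9} = 1.282.
So -0.35 = μ − 1.282σ and 0.66 = μ + 1.282σ.
Subtracting: σ = (0.66 − -0.35)/(1.282 − (-1.282)) = 0.39.
Then μ = -0.35 − (-1.282)·0.39 = 0.16.
Precision τ = 1/σ² = 1/0.3941² = 6.44.

μ = 0.16, τ = 6.44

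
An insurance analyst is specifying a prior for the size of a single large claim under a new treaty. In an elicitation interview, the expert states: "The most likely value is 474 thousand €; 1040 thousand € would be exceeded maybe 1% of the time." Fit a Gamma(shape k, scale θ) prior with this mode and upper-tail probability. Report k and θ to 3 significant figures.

k ≈ 8.81, θ ≈ 60.7

Gamma(k,θ) with k>1 has mode (k−1)θ, so θ = 474/(k−1).
Need P(X < 1040) = 0.99 with θ tied to k this way. Start at k = 2, θ = 474: P(X<1040) ≈ 0.644.
Too low — raise k to concentrate. Iterating converges to k ≈ 8.81.
Then θ = 474/(8.81−1) ≈ 60.7.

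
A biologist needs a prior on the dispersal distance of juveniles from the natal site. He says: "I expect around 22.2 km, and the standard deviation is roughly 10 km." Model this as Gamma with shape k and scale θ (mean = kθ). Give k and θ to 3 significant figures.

k ≈ 4.93, θ ≈ 4.5

For Gamma(k, scale θ): mean = kθ, variance = kθ², so CV = 1/√k.
CV = SD/mean = 10/22.2 = 0.4505, hence k = 1/CV² = 4.93.
Then θ = mean/k = 22.2/4.93 = 4.5.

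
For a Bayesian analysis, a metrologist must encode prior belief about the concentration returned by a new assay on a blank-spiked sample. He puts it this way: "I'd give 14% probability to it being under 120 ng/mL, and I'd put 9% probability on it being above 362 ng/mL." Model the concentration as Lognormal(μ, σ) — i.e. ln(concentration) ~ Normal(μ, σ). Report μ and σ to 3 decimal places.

If T ~ Lognormal(μ,σ) then ln T ~ Normal(μ,σ), so the p-quantile of ln T is μ + z_p·σ.
ln(120) = 4.787 and ln(362) = 5.892; z_{0.14} = -1.08, z_{0.91} = 1.341.
σ = (5.892 − 4.787)/(1.341 − (-1.08)) = 0.456.
μ = 4.787 − (-1.08)·0.456 = 5.280.

μ ≈ 5.280, σ ≈ 0.456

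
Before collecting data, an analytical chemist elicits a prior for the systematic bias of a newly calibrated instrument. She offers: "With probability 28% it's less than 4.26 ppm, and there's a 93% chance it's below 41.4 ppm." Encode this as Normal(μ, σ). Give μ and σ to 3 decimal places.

For Normal(μ,σ), the p-quantile is μ + z_p·σ. Here z_{0.28} = -0.5828, z_{0.93} = 1.476.
So 4.26 = μ − 0.5828σ and 41.4 = μ + 1.476σ.
Subtracting: σ = (41.4 − 4.26)/(1.476 − (-0.5828)) = 18.041.
Then μ = 4.26 − (-0.5828)·18.041 = 14.775.

μ = 14.775, σ = 18.041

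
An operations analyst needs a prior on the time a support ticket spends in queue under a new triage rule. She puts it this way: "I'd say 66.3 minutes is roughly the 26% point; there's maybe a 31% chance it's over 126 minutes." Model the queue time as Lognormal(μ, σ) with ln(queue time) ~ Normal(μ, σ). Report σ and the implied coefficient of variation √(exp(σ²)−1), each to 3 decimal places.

σ ≈ 0.564, CV ≈ 0.612

If T ~ Lognormal(μ,σ) then ln T ~ Normal(μ,σ), so the p-quantile of ln T is μ + z_p·σ.
ln(66.3) = 4.194 and ln(126) = 4.836; z_{0.26} = -0.6433, z_{0.69} = 0.4959.
σ = (4.836 − 4.194)/(0.4959 − (-0.6433)) = 0.564.
μ = 4.194 − (-0.6433)·0.564 = 4.557.
CV = √(exp(σ²)−1) = √(exp(0.3177)−1) = 0.612.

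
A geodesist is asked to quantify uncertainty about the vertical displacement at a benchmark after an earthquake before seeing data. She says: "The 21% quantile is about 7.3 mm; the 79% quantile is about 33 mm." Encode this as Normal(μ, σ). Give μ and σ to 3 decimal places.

The p-quantile of Normal(μ,σ) is μ + z_p·σ, with z_{0.21} = -0.8064 and z_{0.79} = 0.8064.
Eliminate σ: μ = (z₂·x₁ − z₁·x₂)/(z₂ − z₁) = (0.8064·7.3 − (-0.8064)·33)/1.613 = 20.150.
Then σ = (x₂ − x₁)/(z₂ − z₁) = (33 − 7.3)/1.613 = 15.935.

μ = 20.150, σ = 15.935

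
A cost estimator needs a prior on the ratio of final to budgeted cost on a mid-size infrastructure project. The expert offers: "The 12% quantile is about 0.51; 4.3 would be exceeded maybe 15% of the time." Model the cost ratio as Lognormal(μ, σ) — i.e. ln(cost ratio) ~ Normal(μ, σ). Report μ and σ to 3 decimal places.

If T ~ Lognormal(μ,σ) then ln T ~ Normal(μ,σ), so the p-quantile of ln T is μ + z_p·σ.
ln(0.51) = -0.6733 and ln(4.3) = 1.459; z_{0.12} = -1.175, z_{0.85} = 1.036.
σ = (1.459 − -0.6733)/(1.036 − (-1.175)) = 0.964.
μ = -0.6733 − (-1.175)·0.964 = 0.459.

μ ≈ 0.459, σ ≈ 0.964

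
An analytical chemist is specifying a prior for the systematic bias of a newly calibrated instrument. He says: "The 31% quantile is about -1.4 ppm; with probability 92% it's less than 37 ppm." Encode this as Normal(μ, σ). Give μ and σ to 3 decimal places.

μ = 8.617, σ = 20.201

For Normal(μ,σ), the p-quantile is μ + z_p·σ. Here z_{0.31} = -0.4959, z_{0.92} = 1.405.
So -1.4 = μ − 0.4959σ and 37 = μ + 1.405σ.
Subtracting: σ = (37 − -1.4)/(1.405 − (-0.4959)) = 20.201.
Then μ = -1.4 − (-0.4959)·20.201 = 8.617.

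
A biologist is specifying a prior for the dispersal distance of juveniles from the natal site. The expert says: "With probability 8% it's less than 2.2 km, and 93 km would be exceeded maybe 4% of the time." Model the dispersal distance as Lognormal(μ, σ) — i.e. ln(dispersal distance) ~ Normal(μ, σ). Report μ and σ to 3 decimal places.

If T ~ Lognormal(μ,σ) then ln T ~ Normal(μ,σ), so the p-quantile of ln T is μ + z_p·σ.
ln(2.2) = 0.7885 and ln(93) = 4.533; z_{0.08} = -1.405, z_{0.96} = 1.751.
σ = (4.533 − 0.7885)/(1.751 − (-1.405)) = 1.186.
μ = 0.7885 − (-1.405)·1.186 = 2.456.

μ ≈ 2.456, σ ≈ 1.186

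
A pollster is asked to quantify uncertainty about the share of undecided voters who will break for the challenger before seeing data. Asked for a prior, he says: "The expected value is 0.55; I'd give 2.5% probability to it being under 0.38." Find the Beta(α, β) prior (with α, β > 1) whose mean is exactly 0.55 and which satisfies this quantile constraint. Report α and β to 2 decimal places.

α ≈ 17.92, β ≈ 14.66

With mean 0.55 fixed, write α = 0.55s, β = 0.45s where s = α+β.
Need P(θ < 0.38) = 0.025 under Beta(0.55s, 0.45s). Normal approximation: (q−m)/√(m(1−m)/s) ≈ z_{0.025} = -1.96, so s ≈ 0.55·0.45·(-1.96)²/(0.38−0.55)² = 32.9.
At s = 32.9: P(θ<0.38) ≈ 0.024. Adjusting to match 0.025 gives s ≈ 32.58.
So α = 0.55·32.58 ≈ 17.92, β = 0.45·32.58 ≈ 14.66.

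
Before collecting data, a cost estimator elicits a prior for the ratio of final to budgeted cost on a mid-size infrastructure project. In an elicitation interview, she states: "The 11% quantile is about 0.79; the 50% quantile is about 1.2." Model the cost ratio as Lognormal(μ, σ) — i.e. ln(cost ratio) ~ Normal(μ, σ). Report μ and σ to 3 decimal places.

μ ≈ 0.182, σ ≈ 0.341

If T ~ Lognormal(μ,σ) then ln T ~ Normal(μ,σ), so the p-quantile of ln T is μ + z_p·σ.
ln(0.79) = -0.2357 and ln(1.2) = 0.1823; z_{0.11} = -1.227, z_{0.5} = 0.
σ = (0.1823 − -0.2357)/(0 − (-1.227)) = 0.341.
μ = -0.2357 − (-1.227)·0.341 = 0.182.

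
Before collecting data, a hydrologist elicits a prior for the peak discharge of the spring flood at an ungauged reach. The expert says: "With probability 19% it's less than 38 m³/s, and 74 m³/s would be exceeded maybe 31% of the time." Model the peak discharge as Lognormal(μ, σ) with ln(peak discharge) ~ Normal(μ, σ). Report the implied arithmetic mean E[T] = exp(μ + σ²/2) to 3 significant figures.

If T ~ Lognormal(μ,σ) then ln T ~ Normal(μ,σ), so the p-quantile of ln T is μ + z_p·σ.
ln(38) = 3.638 and ln(74) = 4.304; z_{0.19} = -0.8779, z_{0.69} = 0.4959.
σ = (4.304 − 3.638)/(0.4959 − (-0.8779)) = 0.485.
μ = 3.638 − (-0.8779)·0.485 = 4.064.
E[T] = exp(μ + σ²/2) = exp(4.064 + 0.1177) = 65.4 m³/s.

E[T] ≈ 65.4 m³/s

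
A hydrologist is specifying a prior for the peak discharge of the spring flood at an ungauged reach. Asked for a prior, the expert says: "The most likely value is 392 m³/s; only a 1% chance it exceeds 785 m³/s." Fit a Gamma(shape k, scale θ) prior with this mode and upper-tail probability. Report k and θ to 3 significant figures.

k ≈ 11.2, θ ≈ 38.5

Gamma(k,θ) with k>1 has mode (k−1)θ, so θ = 392/(k−1).
Need P(X < 785) = 0.99 with θ tied to k this way. Start at k = 2, θ = 392: P(X<785) ≈ 0.595.
Too low — raise k to concentrate. Iterating converges to k ≈ 11.2.
Then θ = 392/(11.2−1) ≈ 38.5.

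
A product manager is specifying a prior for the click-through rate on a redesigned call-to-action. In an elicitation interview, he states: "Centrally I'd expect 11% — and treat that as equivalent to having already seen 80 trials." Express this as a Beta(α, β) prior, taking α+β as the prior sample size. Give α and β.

Under the effective-sample-size interpretation, Beta(α, β) has prior mean α/(α+β) and prior sample size α+β.
So α+β = 80 and α/(α+β) = 0.11, giving α = 0.11·80 = 8.8 and β = 80 − 8.8 = 71.2.

α = 8.8, β = 71.2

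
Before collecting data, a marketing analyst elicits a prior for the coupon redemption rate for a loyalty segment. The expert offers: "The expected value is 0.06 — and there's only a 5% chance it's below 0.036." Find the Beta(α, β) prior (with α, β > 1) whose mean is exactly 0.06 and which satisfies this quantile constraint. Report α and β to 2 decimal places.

α ≈ 12.98, β ≈ 203.29

With mean 0.06 fixed, write α = 0.06s, β = 0.94s where s = α+β.
Need P(θ < 0.036) = 0.05 under Beta(0.06s, 0.94s). Normal approximation: (q−m)/√(m(1−m)/s) ≈ z_{0.05} = -1.64, so s ≈ 0.06·0.94·(-1.64)²/(0.036−0.06)² = 264.9.
At s = 264.9: P(θ<0.036) ≈ 0.033. Adjusting to match 0.05 gives s ≈ 216.27.
So α = 0.06·216.27 ≈ 12.98, β = 0.94·216.27 ≈ 203.29.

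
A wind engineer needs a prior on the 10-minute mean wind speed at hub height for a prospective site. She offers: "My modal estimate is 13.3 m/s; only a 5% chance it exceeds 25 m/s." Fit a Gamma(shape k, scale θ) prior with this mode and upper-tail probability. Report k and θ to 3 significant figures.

Gamma(k,θ) with k>1 has mode (k−1)θ, so θ = 13.3/(k−1).
Need P(X < 25) = 0.95 with θ tied to k this way. Start at k = 2, θ = 13.3: P(X<25) ≈ 0.560.
Too low — raise k to concentrate. Iterating converges to k ≈ 7.98.
Then θ = 13.3/(7.98−1) ≈ 1.9.

k ≈ 7.98, θ ≈ 1.9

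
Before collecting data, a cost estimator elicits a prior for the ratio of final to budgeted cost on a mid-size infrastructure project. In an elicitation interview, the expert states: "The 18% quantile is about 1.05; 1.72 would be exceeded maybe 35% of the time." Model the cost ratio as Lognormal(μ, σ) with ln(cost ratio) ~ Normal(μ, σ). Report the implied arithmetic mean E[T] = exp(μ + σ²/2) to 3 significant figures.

E[T] ≈ 1.6

If T ~ Lognormal(μ,σ) then ln T ~ Normal(μ,σ), so the p-quantile of ln T is μ + z_p·σ.
ln(1.05) = 0.04879 and ln(1.72) = 0.5423; z_{0.18} = -0.9154, z_{0.65} = 0.3853.
σ = (0.5423 − 0.04879)/(0.3853 − (-0.9154)) = 0.379.
μ = 0.04879 − (-0.9154)·0.379 = 0.396.
E[T] = exp(μ + σ²/2) = exp(0.396 + 0.0720) = 1.6.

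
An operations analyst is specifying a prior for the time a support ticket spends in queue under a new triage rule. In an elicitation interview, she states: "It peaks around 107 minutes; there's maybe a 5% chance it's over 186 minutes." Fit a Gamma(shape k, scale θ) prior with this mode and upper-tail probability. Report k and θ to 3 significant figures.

k ≈ 10.1, θ ≈ 11.7

Gamma(k,θ) with k>1 has mode (k−1)θ, so θ = 107/(k−1).
Need P(X < 186) = 0.95 with θ tied to k this way. Start at k = 2, θ = 107: P(X<186) ≈ 0.519.
Too low — raise k to concentrate. Iterating converges to k ≈ 10.1.
Then θ = 107/(10.1−1) ≈ 11.7.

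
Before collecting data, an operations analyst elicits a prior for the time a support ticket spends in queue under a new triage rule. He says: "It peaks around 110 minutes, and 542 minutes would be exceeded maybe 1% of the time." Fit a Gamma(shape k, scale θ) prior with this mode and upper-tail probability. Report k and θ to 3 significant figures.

Gamma(k,θ) with k>1 has mode (k−1)θ, so θ = 110/(k−1).
Need P(X < 542) = 0.99 with θ tied to k this way. Start at k = 2, θ = 110: P(X<542) ≈ 0.957.
Too low — raise k to concentrate. Iterating converges to k ≈ 2.55.
Then θ = 110/(2.55−1) ≈ 71.1.

k ≈ 2.55, θ ≈ 71.1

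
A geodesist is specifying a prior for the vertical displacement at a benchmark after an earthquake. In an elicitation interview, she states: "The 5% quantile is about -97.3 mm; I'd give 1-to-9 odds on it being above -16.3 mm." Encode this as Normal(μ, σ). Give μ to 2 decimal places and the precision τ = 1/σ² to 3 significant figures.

μ = -51.77, τ = 0.00131

The p-quantile of Normal(μ,σ) is μ + z_p·σ, with z_{0.05} = -1.645 and z_{0.9} = 1.282.
Eliminate σ: μ = (z₂·x₁ − z₁·x₂)/(z₂ − z₁) = (1.282·-97.3 − (-1.645)·-16.3)/2.926 = -51.77.
Then σ = (x₂ − x₁)/(z₂ − z₁) = (-16.3 − -97.3)/2.926 = 27.68.
Precision τ = 1/σ² = 1/27.68² = 0.00131.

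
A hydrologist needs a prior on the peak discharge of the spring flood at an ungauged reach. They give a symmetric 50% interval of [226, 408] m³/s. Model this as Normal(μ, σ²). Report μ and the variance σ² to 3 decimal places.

μ = 317.000, σ² = 18202.543

A symmetric 50% interval runs μ ± z·σ with z = 0.6745.
Half-width = 91, so σ = 91/0.6745 = 134.9168 and σ² = 18202.543.
μ is the interval midpoint, 317.000.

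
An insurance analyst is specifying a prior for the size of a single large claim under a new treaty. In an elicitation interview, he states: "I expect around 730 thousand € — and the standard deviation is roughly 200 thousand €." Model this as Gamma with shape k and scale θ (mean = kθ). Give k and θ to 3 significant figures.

For Gamma(k, scale θ): mean = kθ, variance = kθ², so CV = 1/√k.
CV = SD/mean = 200/730 = 0.274, hence k = 1/CV² = 13.3.
Then θ = mean/k = 730/13.3 = 54.8.

k ≈ 13.3, θ ≈ 54.8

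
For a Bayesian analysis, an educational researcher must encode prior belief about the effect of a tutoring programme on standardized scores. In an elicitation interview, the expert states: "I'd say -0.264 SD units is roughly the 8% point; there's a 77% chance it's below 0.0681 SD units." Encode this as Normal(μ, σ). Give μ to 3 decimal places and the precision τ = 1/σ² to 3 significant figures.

μ = -0.046, τ = 41.7

The p-quantile of Normal(μ,σ) is μ + z_p·σ, with z_{0.08} = -1.405 and z_{0.77} = 0.7388.
Eliminate σ: μ = (z₂·x₁ − z₁·x₂)/(z₂ − z₁) = (0.7388·-0.264 − (-1.405)·0.0681)/2.144 = -0.046.
Then σ = (x₂ − x₁)/(z₂ − z₁) = (0.0681 − -0.264)/2.144 = 0.155.
Precision τ = 1/σ² = 1/0.1549² = 41.7.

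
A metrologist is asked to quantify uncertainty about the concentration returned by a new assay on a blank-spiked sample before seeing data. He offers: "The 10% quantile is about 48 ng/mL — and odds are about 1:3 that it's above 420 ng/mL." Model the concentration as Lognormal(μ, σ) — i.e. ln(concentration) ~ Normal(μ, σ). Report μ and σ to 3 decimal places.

If T ~ Lognormal(μ,σ) then ln T ~ Normal(μ,σ), so the p-quantile of ln T is μ + z_p·σ.
ln(48) = 3.871 and ln(420) = 6.04; z_{0.1} = -1.282, z_{0.75} = 0.6745.
σ = (6.04 − 3.871)/(0.6745 − (-1.282)) = 1.109.
μ = 3.871 − (-1.282)·1.109 = 5.292.

μ ≈ 5.292, σ ≈ 1.109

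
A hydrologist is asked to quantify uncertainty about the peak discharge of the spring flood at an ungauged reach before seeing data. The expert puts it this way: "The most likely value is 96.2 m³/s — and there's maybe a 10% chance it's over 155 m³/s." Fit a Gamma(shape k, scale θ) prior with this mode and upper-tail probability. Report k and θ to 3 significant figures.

k ≈ 9.27, θ ≈ 11.6

Gamma(k,θ) with k>1 has mode (k−1)θ, so θ = 96.2/(k−1).
Need P(X < 155) = 0.9 with θ tied to k this way. Start at k = 2, θ = 96.2: P(X<155) ≈ 0.479.
Too low — raise k to concentrate. Iterating converges to k ≈ 9.27.
Then θ = 96.2/(9.27−1) ≈ 11.6.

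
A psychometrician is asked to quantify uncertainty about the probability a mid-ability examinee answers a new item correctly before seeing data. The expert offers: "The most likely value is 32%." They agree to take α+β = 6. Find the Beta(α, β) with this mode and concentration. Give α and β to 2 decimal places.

For α,β > 1 the Beta mode is (α−1)/(α+β−2). With α+β = 6, the mode is (α−1)/4.
Set (α−1)/4 = 0.32 → α = 1 + 0.32·4 = 2.28.
β = 6 − α = 3.72.

α = 2.28, β = 3.72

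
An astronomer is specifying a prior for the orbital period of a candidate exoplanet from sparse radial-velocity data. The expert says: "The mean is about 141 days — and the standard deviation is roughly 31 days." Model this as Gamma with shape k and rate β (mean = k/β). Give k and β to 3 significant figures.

For Gamma(k, rate β): mean = k/β, variance = k/β², so CV = 1/√k.
CV = SD/mean = 31/141 = 0.2199, hence k = 1/CV² = 20.7.
Then β = k/mean = 20.7/141 = 0.147.

k ≈ 20.7, β ≈ 0.147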